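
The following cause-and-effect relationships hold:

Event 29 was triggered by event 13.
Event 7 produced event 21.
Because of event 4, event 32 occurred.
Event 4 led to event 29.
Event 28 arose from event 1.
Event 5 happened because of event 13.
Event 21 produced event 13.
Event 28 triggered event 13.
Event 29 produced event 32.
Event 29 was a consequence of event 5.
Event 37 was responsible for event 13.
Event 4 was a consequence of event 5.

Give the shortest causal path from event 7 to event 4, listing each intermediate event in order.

event 7 → event 21
event 21 → event 13
event 13 → event 5
event 5 → event 4
Length: 4 steps.

event 7 → event 21 → event 13 → event 5 → event 4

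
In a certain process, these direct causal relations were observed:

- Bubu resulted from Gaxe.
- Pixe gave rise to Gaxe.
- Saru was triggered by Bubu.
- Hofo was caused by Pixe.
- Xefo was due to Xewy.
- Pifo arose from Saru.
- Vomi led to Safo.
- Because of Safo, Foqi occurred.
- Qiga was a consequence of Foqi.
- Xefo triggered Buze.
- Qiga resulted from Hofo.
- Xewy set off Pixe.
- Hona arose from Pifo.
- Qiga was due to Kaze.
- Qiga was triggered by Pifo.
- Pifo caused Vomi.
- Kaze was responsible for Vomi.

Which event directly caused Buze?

Xefo

Upstream contributors include Xewy, but only Xefo feeds directly into Buze.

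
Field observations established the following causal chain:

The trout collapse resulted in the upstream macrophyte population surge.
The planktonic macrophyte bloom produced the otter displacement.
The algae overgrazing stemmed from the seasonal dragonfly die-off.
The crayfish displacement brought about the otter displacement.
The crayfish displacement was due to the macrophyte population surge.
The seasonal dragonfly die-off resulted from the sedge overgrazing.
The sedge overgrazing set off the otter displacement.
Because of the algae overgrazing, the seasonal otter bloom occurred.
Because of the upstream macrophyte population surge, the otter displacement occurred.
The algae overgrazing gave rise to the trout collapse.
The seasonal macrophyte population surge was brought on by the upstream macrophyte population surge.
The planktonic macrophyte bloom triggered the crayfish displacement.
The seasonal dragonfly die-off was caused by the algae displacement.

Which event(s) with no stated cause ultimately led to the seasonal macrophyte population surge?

Tracing upstream from the seasonal macrophyte population surge: the seasonal macrophyte population surge ← the upstream macrophyte population surge ← the trout collapse ← the algae overgrazing ← the seasonal dragonfly die-off ← the algae displacement.
A separate upstream branch: the seasonal macrophyte population surge ← the upstream macrophyte population surge ← the trout collapse ← the algae overgrazing ← the seasonal dragonfly die-off ← the sedge overgrazing.
Each of those chain origins has no stated cause.

the algae displacement, the sedge overgrazing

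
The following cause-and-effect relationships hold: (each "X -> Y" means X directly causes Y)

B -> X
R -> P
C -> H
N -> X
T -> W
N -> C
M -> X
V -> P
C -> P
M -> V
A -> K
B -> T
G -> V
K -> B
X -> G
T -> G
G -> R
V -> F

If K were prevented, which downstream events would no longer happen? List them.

Downstream of K: B, T, X, W, G, V, R, P, F.
Of those, still caused via another path: X, G, V, R, P, F.
The remainder have no surviving cause.

B, T, W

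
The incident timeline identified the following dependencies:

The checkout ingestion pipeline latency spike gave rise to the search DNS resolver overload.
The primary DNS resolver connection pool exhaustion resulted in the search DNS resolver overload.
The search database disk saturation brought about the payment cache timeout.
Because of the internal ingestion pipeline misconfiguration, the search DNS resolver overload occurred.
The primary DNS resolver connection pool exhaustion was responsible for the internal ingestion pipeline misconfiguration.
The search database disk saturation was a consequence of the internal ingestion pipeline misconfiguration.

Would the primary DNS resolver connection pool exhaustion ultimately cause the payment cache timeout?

Yes

There is a causal chain: the primary DNS resolver connection pool exhaustion → the internal ingestion pipeline misconfiguration → the search database disk saturation → the payment cache timeout.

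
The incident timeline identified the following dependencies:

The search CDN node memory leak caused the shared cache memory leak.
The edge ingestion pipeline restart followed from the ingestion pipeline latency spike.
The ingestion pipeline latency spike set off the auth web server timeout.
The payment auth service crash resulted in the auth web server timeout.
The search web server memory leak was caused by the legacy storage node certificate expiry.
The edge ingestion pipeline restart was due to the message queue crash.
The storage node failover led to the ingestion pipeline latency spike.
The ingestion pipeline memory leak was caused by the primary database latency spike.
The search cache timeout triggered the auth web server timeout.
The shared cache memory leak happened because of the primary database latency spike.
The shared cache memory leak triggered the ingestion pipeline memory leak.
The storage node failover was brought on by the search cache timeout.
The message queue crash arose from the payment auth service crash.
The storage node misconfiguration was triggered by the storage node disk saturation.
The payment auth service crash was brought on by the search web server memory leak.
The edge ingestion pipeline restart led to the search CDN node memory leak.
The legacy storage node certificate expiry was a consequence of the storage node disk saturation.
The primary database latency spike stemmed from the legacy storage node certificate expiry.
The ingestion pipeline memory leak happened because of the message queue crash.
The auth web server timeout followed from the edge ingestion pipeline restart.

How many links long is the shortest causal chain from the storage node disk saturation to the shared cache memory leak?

Shortest chain: the storage node disk saturation → the legacy storage node certificate expiry → the primary database latency spike → the shared cache memory leak.

3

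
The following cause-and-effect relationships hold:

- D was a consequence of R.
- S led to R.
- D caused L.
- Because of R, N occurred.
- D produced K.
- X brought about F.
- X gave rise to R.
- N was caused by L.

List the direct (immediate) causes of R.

S, X → R with nothing further upstream stated.

S, X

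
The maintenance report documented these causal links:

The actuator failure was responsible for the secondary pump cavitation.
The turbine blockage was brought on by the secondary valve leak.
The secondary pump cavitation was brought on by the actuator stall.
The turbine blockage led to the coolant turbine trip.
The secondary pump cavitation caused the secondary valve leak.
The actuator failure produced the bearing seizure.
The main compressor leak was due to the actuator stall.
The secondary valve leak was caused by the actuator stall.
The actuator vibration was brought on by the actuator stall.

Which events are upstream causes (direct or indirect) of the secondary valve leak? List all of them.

Immediate causes of the secondary valve leak: the actuator stall, the secondary pump cavitation.
Further upstream: the actuator failure.

the actuator failure, the actuator stall, the secondary pump cavitation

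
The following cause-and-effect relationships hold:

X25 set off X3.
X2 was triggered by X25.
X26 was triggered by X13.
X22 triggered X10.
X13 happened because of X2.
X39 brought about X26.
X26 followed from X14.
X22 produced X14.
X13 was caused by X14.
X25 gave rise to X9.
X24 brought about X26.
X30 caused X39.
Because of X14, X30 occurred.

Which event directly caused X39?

X30

Upstream contributors include X22, X14, but only X30 feeds directly into X39.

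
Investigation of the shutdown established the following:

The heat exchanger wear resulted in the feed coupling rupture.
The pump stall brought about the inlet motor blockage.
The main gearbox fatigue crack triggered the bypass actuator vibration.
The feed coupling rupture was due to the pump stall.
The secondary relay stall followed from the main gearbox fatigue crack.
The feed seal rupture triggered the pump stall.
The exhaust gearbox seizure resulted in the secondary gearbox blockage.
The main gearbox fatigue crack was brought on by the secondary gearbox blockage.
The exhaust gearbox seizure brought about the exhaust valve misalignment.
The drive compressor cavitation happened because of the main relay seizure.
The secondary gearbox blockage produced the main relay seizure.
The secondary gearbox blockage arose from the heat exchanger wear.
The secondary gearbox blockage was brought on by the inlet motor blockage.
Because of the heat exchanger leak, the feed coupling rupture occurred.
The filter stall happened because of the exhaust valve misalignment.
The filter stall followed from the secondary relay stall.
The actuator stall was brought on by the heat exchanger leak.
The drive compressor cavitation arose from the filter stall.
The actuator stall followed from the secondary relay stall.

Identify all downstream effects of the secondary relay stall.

the actuator stall, the drive compressor cavitation, the filter stall

Direct effects: the filter stall, the actuator stall.
2 steps out: the drive compressor cavitation.
Not reachable from it: the heat exchanger leak, the feed seal rupture, the exhaust gearbox seizure, the pump stall, the heat exchanger wear, the exhaust valve misalignment, the inlet motor blockage, the feed coupling rupture, the secondary gearbox blockage, the main gearbox fatigue crack, the main relay seizure, the bypass actuator vibration.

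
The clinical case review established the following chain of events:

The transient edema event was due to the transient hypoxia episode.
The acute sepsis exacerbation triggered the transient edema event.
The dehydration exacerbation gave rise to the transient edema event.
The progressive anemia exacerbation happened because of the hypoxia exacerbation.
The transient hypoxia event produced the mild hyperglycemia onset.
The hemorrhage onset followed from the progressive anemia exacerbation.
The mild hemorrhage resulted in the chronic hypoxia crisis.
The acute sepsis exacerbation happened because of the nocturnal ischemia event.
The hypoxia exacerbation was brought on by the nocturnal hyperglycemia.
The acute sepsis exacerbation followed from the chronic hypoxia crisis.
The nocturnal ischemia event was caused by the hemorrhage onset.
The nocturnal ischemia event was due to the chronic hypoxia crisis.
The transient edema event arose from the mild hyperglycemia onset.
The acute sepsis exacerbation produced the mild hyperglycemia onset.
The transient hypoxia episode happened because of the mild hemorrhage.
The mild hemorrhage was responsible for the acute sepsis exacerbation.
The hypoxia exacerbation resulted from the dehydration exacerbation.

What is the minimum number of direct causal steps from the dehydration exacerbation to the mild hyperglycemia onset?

6

Shortest chain: the dehydration exacerbation → the hypoxia exacerbation → the progressive anemia exacerbation → the hemorrhage onset → the nocturnal ischemia event → the acute sepsis exacerbation → the mild hyperglycemia onset.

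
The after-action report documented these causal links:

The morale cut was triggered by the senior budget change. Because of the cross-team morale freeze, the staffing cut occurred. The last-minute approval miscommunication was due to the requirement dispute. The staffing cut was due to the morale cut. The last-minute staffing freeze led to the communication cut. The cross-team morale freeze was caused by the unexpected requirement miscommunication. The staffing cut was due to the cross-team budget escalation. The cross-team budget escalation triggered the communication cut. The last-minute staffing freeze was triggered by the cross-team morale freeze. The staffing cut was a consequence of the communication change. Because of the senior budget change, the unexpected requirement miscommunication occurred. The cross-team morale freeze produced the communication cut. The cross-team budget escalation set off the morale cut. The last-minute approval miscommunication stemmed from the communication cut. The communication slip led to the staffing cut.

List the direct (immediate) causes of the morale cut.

the cross-team budget escalation, the senior budget change

the cross-team budget escalation, the senior budget change → the morale cut with nothing further upstream stated.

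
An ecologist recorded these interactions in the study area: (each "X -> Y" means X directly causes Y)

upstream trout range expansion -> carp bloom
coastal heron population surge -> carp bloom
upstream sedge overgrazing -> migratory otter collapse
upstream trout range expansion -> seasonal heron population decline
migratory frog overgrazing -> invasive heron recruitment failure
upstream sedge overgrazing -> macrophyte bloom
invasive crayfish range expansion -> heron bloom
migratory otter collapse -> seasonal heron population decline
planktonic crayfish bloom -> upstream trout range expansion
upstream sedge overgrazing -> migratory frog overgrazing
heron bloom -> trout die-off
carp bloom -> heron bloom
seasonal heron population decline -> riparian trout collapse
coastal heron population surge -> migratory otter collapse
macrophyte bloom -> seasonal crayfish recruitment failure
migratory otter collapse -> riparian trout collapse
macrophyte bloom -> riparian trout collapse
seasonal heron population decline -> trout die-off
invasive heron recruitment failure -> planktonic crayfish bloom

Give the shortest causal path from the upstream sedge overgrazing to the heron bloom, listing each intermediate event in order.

the upstream sedge overgrazing → the migratory frog overgrazing
the migratory frog overgrazing → the invasive heron recruitment failure
the invasive heron recruitment failure → the planktonic crayfish bloom
the planktonic crayfish bloom → the upstream trout range expansion
the upstream trout range expansion → the carp bloom
the carp bloom → the heron bloom
Length: 6 steps.

the upstream sedge overgrazing → the migratory frog overgrazing → the invasive heron recruitment failure → the planktonic crayfish bloom → the upstream trout range expansion → the carp bloom → the heron bloom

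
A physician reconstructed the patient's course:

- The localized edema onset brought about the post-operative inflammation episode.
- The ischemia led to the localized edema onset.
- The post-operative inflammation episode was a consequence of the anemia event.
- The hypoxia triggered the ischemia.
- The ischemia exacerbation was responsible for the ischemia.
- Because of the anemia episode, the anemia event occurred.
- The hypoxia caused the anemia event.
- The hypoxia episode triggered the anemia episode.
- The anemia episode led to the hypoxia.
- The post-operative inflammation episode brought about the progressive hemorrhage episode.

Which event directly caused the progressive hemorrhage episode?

Upstream contributors include the hypoxia episode, the anemia episode, the hypoxia, the anemia event, the ischemia, the localized edema onset, the ischemia exacerbation, but only the post-operative inflammation episode feeds directly into the progressive hemorrhage episode.

the post-operative inflammation episode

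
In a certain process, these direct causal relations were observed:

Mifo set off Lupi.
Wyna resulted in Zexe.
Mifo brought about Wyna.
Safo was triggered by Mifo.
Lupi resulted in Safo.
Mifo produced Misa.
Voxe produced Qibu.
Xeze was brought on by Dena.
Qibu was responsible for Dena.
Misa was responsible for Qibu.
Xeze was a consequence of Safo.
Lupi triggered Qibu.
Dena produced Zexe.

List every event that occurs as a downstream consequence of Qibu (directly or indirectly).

Direct effects: Dena.
2 steps out: Zexe, Xeze.
Not reachable from it: Mifo, Voxe, Lupi, Misa, Wyna, Safo.

Dena, Xeze, Zexe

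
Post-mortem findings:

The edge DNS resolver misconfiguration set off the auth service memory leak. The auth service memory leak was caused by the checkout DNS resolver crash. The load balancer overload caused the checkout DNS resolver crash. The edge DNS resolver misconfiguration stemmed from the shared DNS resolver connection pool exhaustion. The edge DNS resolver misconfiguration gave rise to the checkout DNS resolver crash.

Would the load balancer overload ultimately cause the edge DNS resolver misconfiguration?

The load balancer overload leads to the checkout DNS resolver crash, the auth service memory leak; the edge DNS resolver misconfiguration is not among them.

No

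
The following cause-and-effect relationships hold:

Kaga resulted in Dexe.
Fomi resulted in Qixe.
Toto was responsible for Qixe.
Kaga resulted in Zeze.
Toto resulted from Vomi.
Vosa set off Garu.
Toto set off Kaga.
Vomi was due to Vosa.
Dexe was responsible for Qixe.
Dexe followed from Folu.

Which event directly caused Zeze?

Kaga

Upstream contributors include Vosa, Vomi, Toto, but only Kaga feeds directly into Zeze.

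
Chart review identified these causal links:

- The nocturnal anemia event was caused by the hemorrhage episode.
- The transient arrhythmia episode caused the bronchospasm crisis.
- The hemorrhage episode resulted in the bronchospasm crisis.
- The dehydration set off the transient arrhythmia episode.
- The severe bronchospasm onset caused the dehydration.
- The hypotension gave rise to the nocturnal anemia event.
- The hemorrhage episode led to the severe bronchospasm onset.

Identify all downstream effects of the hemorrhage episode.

the bronchospasm crisis, the dehydration, the nocturnal anemia event, the severe bronchospasm onset, the transient arrhythmia episode

Direct effects: the nocturnal anemia event, the severe bronchospasm onset, the bronchospasm crisis.
2 steps out: the dehydration.
3 steps out: the transient arrhythmia episode.
Not reachable from it: the hypotension.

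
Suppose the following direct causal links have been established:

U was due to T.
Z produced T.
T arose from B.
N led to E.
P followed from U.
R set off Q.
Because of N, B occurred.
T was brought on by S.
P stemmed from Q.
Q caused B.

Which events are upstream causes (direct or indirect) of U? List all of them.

Immediate cause of U: T.
Further upstream: N, Z, R, Q, B, S.

B, N, Q, R, S, T, Z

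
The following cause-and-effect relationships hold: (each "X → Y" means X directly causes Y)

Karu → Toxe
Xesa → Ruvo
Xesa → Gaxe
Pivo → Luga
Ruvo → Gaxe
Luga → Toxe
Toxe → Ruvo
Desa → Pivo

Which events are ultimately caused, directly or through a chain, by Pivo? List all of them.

Direct effects: Luga.
2 steps out: Toxe.
3 steps out: Ruvo.
4 steps out: Gaxe.
Not reachable from it: Desa, Xesa, Karu.

Gaxe, Luga, Ruvo, Toxe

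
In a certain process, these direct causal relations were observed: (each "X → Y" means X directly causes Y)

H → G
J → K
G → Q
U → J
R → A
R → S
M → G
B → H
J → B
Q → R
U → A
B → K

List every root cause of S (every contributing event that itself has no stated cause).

Tracing upstream from S: S ← R ← Q ← G ← H ← B ← J ← U.
A separate upstream branch: S ← R ← Q ← G ← M.
Each of those chain origins has no stated cause.

M, U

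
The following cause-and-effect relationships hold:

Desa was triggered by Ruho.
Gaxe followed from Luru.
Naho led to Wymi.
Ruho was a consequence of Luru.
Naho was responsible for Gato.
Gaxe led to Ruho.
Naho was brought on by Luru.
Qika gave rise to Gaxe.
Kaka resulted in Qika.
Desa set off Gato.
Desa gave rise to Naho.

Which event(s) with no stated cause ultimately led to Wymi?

Tracing upstream from Wymi: Wymi ← Naho ← Desa ← Ruho ← Gaxe ← Qika ← Kaka.
A separate upstream branch: Wymi ← Naho ← Luru.
Each of those chain origins has no stated cause.

Kaka, Luru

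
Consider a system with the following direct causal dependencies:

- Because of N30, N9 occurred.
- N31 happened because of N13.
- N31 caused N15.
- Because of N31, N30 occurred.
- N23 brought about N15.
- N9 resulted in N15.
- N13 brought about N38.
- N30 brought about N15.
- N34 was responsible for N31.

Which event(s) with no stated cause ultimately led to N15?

Tracing upstream from N15: N15 ← N31 ← N34.
A separate upstream branch: N15 ← N31 ← N13.
A separate upstream branch: N15 ← N23.
Each of those chain origins has no stated cause.

N13, N23, N34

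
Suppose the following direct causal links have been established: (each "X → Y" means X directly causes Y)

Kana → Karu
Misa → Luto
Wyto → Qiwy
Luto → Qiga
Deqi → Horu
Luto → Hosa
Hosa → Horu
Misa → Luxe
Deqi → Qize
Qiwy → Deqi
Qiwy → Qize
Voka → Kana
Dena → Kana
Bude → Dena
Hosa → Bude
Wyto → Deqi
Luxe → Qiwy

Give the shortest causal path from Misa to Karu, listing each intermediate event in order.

Misa → Luto
Luto → Hosa
Hosa → Bude
Bude → Dena
Dena → Kana
Kana → Karu
Length: 6 steps.

Misa → Luto → Hosa → Bude → Dena → Kana → Karu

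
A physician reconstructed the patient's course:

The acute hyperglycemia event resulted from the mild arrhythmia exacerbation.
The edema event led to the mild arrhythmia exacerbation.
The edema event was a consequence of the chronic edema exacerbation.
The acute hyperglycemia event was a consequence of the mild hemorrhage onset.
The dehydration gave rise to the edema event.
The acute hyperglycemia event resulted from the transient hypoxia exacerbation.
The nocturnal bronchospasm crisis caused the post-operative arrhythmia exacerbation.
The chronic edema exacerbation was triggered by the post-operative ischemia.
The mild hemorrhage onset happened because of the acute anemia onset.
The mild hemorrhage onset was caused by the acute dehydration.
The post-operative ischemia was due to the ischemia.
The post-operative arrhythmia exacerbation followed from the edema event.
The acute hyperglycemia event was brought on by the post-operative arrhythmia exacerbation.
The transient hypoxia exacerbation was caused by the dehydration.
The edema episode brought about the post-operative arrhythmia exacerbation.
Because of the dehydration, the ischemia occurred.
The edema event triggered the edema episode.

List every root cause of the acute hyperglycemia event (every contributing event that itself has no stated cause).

Tracing upstream from the acute hyperglycemia event: the acute hyperglycemia event ← the transient hypoxia exacerbation ← the dehydration.
A separate upstream branch: the acute hyperglycemia event ← the mild hemorrhage onset ← the acute dehydration.
A separate upstream branch: the acute hyperglycemia event ← the post-operative arrhythmia exacerbation ← the nocturnal bronchospasm crisis.
A separate upstream branch: the acute hyperglycemia event ← the mild hemorrhage onset ← the acute anemia onset.
Each of those chain origins has no stated cause.

the acute anemia onset, the acute dehydration, the dehydration, the nocturnal bronchospasm crisis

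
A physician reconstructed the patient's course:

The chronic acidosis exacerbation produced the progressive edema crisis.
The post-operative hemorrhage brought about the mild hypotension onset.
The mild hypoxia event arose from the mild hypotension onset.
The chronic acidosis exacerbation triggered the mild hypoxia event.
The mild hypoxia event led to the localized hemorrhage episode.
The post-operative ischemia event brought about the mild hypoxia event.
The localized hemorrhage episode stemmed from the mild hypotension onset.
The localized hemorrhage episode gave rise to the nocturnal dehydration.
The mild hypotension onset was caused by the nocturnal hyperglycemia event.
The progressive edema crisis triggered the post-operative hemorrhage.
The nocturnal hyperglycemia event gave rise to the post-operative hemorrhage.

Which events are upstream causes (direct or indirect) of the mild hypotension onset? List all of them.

Immediate causes of the mild hypotension onset: the nocturnal hyperglycemia event, the post-operative hemorrhage.
Further upstream: the chronic acidosis exacerbation, the progressive edema crisis.

the chronic acidosis exacerbation, the nocturnal hyperglycemia event, the post-operative hemorrhage, the progressive edema crisis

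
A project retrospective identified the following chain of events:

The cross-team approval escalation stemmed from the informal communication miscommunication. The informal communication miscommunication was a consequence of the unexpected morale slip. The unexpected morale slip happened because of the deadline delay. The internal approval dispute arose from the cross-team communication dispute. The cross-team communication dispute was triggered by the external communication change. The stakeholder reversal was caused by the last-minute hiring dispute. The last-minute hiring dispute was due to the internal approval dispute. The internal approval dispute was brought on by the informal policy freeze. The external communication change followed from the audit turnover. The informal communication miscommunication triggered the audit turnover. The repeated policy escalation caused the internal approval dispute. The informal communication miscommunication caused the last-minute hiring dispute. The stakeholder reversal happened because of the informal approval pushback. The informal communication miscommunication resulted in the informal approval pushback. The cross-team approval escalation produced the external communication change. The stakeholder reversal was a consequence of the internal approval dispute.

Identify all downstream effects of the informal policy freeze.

the internal approval dispute, the last-minute hiring dispute, the stakeholder reversal

Direct effects: the internal approval dispute.
2 steps out: the last-minute hiring dispute, the stakeholder reversal.
Not reachable from it: the deadline delay, the unexpected morale slip, the informal communication miscommunication, the repeated policy escalation, the audit turnover, the cross-team approval escalation, the external communication change, the informal approval pushback, the cross-team communication dispute.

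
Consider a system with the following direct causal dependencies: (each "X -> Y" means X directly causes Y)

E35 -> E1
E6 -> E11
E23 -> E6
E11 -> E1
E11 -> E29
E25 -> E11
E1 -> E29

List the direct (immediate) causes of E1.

E11, E35

Upstream contributors include E25, E23, E6, but only E11, E35 feed directly into E1.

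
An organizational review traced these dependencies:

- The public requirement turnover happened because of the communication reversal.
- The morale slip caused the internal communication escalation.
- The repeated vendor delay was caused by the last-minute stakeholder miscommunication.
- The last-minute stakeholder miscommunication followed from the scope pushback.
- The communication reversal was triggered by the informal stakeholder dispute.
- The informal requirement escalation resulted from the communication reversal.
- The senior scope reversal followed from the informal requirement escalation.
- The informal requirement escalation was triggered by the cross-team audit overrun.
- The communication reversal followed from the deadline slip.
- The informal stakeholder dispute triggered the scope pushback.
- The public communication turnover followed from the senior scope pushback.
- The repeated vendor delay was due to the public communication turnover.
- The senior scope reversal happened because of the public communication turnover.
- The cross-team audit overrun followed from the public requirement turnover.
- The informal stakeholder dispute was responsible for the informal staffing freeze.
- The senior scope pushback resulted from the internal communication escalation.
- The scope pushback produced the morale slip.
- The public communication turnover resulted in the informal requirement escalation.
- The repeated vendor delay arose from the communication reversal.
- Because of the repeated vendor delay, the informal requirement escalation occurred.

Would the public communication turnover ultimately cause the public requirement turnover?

No

The public communication turnover leads to the repeated vendor delay, the informal requirement escalation, the senior scope reversal; the public requirement turnover is not among them.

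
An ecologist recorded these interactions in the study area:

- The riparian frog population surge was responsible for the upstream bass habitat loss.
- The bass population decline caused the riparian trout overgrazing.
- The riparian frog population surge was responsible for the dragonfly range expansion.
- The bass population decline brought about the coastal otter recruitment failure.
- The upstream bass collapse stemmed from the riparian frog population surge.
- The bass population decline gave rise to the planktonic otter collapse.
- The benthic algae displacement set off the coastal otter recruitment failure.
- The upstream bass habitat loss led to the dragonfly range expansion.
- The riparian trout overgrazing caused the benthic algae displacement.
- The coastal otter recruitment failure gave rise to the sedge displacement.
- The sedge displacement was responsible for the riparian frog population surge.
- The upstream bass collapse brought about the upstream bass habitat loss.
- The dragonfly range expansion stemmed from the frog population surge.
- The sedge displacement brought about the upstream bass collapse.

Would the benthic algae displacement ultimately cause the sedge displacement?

There is a causal chain: the benthic algae displacement → the coastal otter recruitment failure → the sedge displacement.

Yes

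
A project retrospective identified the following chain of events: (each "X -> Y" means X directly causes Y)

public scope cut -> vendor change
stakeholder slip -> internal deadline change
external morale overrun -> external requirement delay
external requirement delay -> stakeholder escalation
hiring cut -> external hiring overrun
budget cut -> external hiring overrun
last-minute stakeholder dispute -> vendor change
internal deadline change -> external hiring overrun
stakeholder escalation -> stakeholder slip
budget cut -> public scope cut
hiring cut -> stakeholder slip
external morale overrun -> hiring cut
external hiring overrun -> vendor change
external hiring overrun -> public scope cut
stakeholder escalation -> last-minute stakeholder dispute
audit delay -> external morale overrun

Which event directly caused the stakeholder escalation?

the external requirement delay

Upstream contributors include the audit delay, the external morale overrun, but only the external requirement delay feeds directly into the stakeholder escalation.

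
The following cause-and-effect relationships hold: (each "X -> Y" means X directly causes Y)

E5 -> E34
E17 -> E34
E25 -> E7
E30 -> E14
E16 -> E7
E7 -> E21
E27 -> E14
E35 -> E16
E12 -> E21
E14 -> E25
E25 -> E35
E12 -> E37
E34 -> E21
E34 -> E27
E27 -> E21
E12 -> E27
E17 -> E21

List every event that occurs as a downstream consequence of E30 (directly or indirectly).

Direct effects: E14.
2 steps out: E25.
3 steps out: E35, E7.
4 steps out: E16, E21.
Not reachable from it: E5, E17, E12, E37, E34, E27.

E14, E16, E21, E25, E35, E7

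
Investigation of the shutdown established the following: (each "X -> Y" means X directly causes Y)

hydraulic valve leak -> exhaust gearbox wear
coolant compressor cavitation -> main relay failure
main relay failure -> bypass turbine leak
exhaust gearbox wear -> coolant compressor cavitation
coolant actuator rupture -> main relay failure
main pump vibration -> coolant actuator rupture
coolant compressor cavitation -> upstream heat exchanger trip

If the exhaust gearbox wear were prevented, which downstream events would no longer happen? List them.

the coolant compressor cavitation, the upstream heat exchanger trip

Downstream of the exhaust gearbox wear: the coolant compressor cavitation, the upstream heat exchanger trip, the main relay failure, the bypass turbine leak.
Of those, still caused via another path: the main relay failure, the bypass turbine leak.
The remainder have no surviving cause.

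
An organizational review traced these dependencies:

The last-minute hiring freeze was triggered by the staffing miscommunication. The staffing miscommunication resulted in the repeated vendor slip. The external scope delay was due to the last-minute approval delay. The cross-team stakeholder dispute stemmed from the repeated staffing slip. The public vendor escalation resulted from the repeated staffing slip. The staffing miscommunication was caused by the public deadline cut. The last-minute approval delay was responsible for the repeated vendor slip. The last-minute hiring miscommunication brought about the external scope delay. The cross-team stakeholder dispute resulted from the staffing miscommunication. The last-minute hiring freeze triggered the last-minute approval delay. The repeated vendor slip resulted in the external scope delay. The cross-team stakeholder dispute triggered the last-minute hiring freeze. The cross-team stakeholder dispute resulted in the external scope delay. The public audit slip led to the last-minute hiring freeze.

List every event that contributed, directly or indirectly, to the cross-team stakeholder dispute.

Immediate causes of the cross-team stakeholder dispute: the repeated staffing slip, the staffing miscommunication.
Further upstream: the public deadline cut.

the public deadline cut, the repeated staffing slip, the staffing miscommunication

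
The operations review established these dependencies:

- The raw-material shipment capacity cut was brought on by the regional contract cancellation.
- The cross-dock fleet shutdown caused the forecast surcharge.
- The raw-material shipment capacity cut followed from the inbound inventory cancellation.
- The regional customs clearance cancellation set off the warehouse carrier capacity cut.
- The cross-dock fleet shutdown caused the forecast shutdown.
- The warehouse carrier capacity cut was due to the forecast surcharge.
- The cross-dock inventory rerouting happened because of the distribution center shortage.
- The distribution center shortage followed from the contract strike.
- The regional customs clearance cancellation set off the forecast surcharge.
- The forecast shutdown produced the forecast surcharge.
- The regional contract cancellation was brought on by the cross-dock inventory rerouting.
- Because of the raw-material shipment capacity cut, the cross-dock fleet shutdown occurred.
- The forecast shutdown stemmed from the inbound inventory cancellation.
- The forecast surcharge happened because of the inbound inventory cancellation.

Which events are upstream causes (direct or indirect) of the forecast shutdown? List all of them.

the contract strike, the cross-dock fleet shutdown, the cross-dock inventory rerouting, the distribution center shortage, the inbound inventory cancellation, the raw-material shipment capacity cut, the regional contract cancellation

Immediate causes of the forecast shutdown: the inbound inventory cancellation, the cross-dock fleet shutdown.
Further upstream: the contract strike, the distribution center shortage, the cross-dock inventory rerouting, the regional contract cancellation, the raw-material shipment capacity cut.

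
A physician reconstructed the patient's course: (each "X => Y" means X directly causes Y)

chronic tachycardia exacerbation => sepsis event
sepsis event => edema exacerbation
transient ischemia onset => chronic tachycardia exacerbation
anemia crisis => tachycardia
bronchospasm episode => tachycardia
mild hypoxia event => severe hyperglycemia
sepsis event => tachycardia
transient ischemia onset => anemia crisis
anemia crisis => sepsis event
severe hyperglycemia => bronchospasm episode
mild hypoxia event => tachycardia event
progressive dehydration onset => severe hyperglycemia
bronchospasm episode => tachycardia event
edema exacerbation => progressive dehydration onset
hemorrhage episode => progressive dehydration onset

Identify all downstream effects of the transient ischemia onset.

Direct effects: the anemia crisis, the chronic tachycardia exacerbation.
2 steps out: the sepsis event, the tachycardia.
3 steps out: the edema exacerbation.
4 steps out: the progressive dehydration onset.
5 steps out: the severe hyperglycemia.
6 steps out: the bronchospasm episode.
7 steps out: the tachycardia event.
Not reachable from it: the hemorrhage episode, the mild hypoxia event.

the anemia crisis, the bronchospasm episode, the chronic tachycardia exacerbation, the edema exacerbation, the progressive dehydration onset, the sepsis event, the severe hyperglycemia, the tachycardia, the tachycardia event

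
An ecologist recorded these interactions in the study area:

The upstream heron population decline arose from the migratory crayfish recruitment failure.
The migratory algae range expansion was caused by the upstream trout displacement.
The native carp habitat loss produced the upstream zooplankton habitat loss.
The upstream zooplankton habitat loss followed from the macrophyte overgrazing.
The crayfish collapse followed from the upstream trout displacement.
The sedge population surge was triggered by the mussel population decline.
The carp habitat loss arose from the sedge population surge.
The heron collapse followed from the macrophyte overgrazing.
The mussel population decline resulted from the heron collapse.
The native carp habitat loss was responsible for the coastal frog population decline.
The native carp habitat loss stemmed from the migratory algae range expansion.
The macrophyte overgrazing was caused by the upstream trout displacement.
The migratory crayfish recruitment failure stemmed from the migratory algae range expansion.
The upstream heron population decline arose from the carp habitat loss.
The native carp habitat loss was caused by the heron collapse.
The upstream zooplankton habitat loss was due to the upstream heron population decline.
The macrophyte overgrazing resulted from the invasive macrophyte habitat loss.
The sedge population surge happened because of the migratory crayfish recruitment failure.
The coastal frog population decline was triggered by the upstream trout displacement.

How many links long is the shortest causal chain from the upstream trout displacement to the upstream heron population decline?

Shortest chain: the upstream trout displacement → the migratory algae range expansion → the migratory crayfish recruitment failure → the upstream heron population decline.

3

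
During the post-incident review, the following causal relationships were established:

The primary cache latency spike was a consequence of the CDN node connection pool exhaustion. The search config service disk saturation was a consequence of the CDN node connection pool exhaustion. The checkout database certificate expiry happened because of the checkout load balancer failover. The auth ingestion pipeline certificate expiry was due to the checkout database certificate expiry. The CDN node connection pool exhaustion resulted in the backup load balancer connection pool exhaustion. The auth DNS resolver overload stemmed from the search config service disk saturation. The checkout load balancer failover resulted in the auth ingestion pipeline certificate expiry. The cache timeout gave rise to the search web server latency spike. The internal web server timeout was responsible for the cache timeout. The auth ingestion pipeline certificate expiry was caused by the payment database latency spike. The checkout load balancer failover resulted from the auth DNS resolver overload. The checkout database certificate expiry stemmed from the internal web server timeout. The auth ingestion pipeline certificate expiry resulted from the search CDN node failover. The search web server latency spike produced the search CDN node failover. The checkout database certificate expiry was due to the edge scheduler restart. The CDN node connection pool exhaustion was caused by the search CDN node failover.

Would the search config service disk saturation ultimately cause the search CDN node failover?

The search config service disk saturation leads to the auth DNS resolver overload, the checkout load balancer failover, the checkout database certificate expiry, the auth ingestion pipeline certificate expiry; the search CDN node failover is not among them.

No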